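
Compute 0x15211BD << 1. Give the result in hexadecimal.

0x2A4237A

1 bits is not a whole number of base-16 digits; in binary: 1010100100001000110111101 << 1 = 10101001000010001101111010.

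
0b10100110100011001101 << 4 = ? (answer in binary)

0b101001101000110011010000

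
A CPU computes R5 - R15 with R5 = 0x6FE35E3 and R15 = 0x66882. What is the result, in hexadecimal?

0x6F7CD61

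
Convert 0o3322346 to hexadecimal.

Each octal digit is 3 bits: 3=011 3=011 2=010 2=010 3=011 4=100 6=110.
Group the bits into nibbles: 1101 1010 0100 1110 0110 → DA4E6.

0xDA4E6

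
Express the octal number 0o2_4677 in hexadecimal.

0x29bf

Each octal digit is 3 bits: 2=010 4=100 6=110 7=111 7=111.
Group the bits into nibbles: 0010 1001 1011 1111 → 29bf.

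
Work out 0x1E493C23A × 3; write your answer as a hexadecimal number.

Multiply each base-16 digit by 3, carrying:
  A×3 = 30 → write E carry 1
  3×3+1 = 10 → write A
  2×3 = 6 → write 6
  C×3 = 36 → write 4 carry 2
  3×3+2 = 11 → write B
  9×3 = 27 → write B carry 1
  4×3+1 = 13 → write D
  E×3 = 42 → write A carry 2
  1×3+2 = 5 → write 5

0x5ADBB46AE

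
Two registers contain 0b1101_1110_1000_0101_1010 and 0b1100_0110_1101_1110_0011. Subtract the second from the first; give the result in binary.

0b10111101001110111

Subtract column by column in base 2:
  0-1 → 1 (borrow)
  1-1-1 → 1 (borrow)
  0-0-1 → 1 (borrow)
  1-0-1 → 0
  1-0 → 1
  0-1 → 1 (borrow)
  1-1-1 → 1 (borrow)
  0-1-1 → 0 (borrow)
  0-1-1 → 0 (borrow)
  0-0-1 → 1 (borrow)
  0-1-1 → 0 (borrow)
  1-1-1 → 1 (borrow)
  0-0-1 → 1 (borrow)
  1-1-1 → 1 (borrow)
  1-1-1 → 1 (borrow)
  1-0-1 → 0
  1-0 → 1
  0-0 → 0
  1-1 → 0
  1-1 → 0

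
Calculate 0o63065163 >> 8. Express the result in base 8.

0o146152

8 bits is not a whole number of base-8 digits; in binary: 110011000110101001110011 >> 8 = 1100110001101010.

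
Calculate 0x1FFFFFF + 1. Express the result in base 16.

0x2000000

The trailing 6 digits are F (max in base 16), so adding 1 cascades: they roll to 0 and the next digit up increments.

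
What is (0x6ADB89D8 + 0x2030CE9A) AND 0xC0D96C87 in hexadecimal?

Add column by column in base 16, right to left:
  8+A = 2 carry 1
  D+9+1 = 7 carry 1
  9+E+1 = 8 carry 1
  8+C+1 = 5 carry 1
  B+0+1 = C
  D+3 = 0 carry 1
  A+0+1 = B
  6+2 = 8
Sum = 0x8B0C5872; now AND with 0xC0D96C87:
  8&C=8, B&0=0, 0&D=0, C&9=8, 5&6=4, 8&C=8, 7&8=0, 2&7=2

0x80084802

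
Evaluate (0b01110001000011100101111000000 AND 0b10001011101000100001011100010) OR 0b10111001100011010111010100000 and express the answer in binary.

0b10111001100011110111011100000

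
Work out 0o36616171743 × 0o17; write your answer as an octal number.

0o715525445115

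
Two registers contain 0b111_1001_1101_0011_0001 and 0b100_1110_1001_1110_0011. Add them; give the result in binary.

Add column by column in base 2, right to left:
  1+1 = 0 carry 1
  0+1+1 = 0 carry 1
  0+0+1 = 1
  0+0 = 0
  1+0 = 1
  1+1 = 0 carry 1
  0+1+1 = 0 carry 1
  0+1+1 = 0 carry 1
  1+1+1 = 1 carry 1
  0+0+1 = 1
  1+0 = 1
  1+1 = 0 carry 1
  1+0+1 = 0 carry 1
  0+1+1 = 0 carry 1
  0+1+1 = 0 carry 1
  1+1+1 = 1 carry 1
  1+0+1 = 0 carry 1
  1+0+1 = 0 carry 1
  1+1+1 = 1 carry 1
  final carry 1

0b11001000011100010100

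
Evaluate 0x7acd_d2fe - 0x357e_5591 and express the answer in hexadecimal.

Subtract column by column in base 16:
  e-1 → d
  f-9 → 6
  2-5 → d (borrow)
  d-5-1 → 7
  d-e → f (borrow)
  c-7-1 → 4
  a-5 → 5
  7-3 → 4

0x454f7d6d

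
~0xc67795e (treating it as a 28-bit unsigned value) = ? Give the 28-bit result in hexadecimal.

0x39886a1

Each hex digit d becomes f−d:
  c→3, 6→9, 7→8, 7→8, 9→6, 5→a, e→1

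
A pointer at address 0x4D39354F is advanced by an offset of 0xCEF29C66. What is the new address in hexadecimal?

Add column by column in base 16, right to left:
  F+6 = 5 carry 1
  4+6+1 = B
  5+C = 1 carry 1
  3+9+1 = D
  9+2 = B
  3+F = 2 carry 1
  D+E+1 = C carry 1
  4+C+1 = 1 carry 1
  final carry 1

0x11C2BD1B5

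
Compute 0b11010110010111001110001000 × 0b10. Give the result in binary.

Multiply each base-2 digit by 2, carrying:
  0×2 = 0 → write 0
  0×2 = 0 → write 0
  0×2 = 0 → write 0
  1×2 = 2 → write 0 carry 1
  0×2+1 = 1 → write 1
  0×2 = 0 → write 0
  0×2 = 0 → write 0
  1×2 = 2 → write 0 carry 1
  1×2+1 = 3 → write 1 carry 1
  1×2+1 = 3 → write 1 carry 1
  0×2+1 = 1 → write 1
  0×2 = 0 → write 0
  1×2 = 2 → write 0 carry 1
  1×2+1 = 3 → write 1 carry 1
  1×2+1 = 3 → write 1 carry 1
  0×2+1 = 1 → write 1
  1×2 = 2 → write 0 carry 1
  0×2+1 = 1 → write 1
  0×2 = 0 → write 0
  1×2 = 2 → write 0 carry 1
  1×2+1 = 3 → write 1 carry 1
  0×2+1 = 1 → write 1
  1×2 = 2 → write 0 carry 1
  0×2+1 = 1 → write 1
  1×2 = 2 → write 0 carry 1
  1×2+1 = 3 → write 1 carry 1
  remaining carry: 1

0b110101100101110011100010000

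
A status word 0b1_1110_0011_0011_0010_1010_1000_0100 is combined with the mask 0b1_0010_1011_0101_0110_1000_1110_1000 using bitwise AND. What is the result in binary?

0b10010001100010010100010000000

AND bit by bit (1 only where both bits are 1):
  11110001100110010101010000100
& 10010101101010110100011101000
= 10010001100010010100010000000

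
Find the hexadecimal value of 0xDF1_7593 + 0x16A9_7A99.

0x249AF02C

Add column by column in base 16, right to left:
  3+9 = C
  9+9 = 2 carry 1
  5+A+1 = 0 carry 1
  7+7+1 = F
  1+9 = A
  F+A = 9 carry 1
  D+6+1 = 4 carry 1
  0+1+1 = 2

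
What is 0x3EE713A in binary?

0b11111011100111000100111010

Expand each hex digit to 4 bits: 3=0011 E=1110 E=1110 7=0111 1=0001 3=0011 A=1010.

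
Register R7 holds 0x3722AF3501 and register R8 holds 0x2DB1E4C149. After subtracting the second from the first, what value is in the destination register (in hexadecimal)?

0x970CA73B8

Subtract column by column in base 16:
  1-9 → 8 (borrow)
  0-4-1 → B (borrow)
  5-1-1 → 3
  3-C → 7 (borrow)
  F-4-1 → A
  A-E → C (borrow)
  2-1-1 → 0
  2-B → 7 (borrow)
  7-D-1 → 9 (borrow)
  3-2-1 → 0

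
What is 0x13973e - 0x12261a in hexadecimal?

0x17124

Subtract column by column in base 16:
  e-a → 4
  3-1 → 2
  7-6 → 1
  9-2 → 7
  3-2 → 1
  1-1 → 0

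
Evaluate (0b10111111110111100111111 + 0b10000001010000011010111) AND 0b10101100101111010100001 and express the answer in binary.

0b1000000000000

Add column by column in base 2, right to left:
  1+1 = 0 carry 1
  1+1+1 = 1 carry 1
  1+1+1 = 1 carry 1
  1+0+1 = 0 carry 1
  1+1+1 = 1 carry 1
  1+0+1 = 0 carry 1
  0+1+1 = 0 carry 1
  0+1+1 = 0 carry 1
  1+0+1 = 0 carry 1
  1+0+1 = 0 carry 1
  1+0+1 = 0 carry 1
  1+0+1 = 0 carry 1
  0+0+1 = 1
  1+1 = 0 carry 1
  1+0+1 = 0 carry 1
  1+1+1 = 1 carry 1
  1+0+1 = 0 carry 1
  1+0+1 = 0 carry 1
  1+0+1 = 0 carry 1
  1+0+1 = 0 carry 1
  1+0+1 = 0 carry 1
  0+0+1 = 1
  1+1 = 0 carry 1
  final carry 1
Sum = 0b101000001001000000010110; now AND with 0b10101100101111010100001:
  101000001001000000010110
& 010101100101111010100001
= 000000000001000000000000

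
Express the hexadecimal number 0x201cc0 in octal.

Expand each hex digit to 4 bits: 2=0010 0=0000 1=0001 c=1100 c=1100 0=0000.
Group the bits in threes: 001 000 000 001 110 011 000 000 → 10016300.

0o10016300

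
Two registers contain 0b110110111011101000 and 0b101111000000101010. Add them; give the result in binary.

0b1100101111100010010

Add column by column in base 2, right to left:
  0+0 = 0
  0+1 = 1
  0+0 = 0
  1+1 = 0 carry 1
  0+0+1 = 1
  1+1 = 0 carry 1
  1+0+1 = 0 carry 1
  1+0+1 = 0 carry 1
  0+0+1 = 1
  1+0 = 1
  1+0 = 1
  1+0 = 1
  0+1 = 1
  1+1 = 0 carry 1
  1+1+1 = 1 carry 1
  0+1+1 = 0 carry 1
  1+0+1 = 0 carry 1
  1+1+1 = 1 carry 1
  final carry 1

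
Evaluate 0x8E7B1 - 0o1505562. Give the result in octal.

0o456077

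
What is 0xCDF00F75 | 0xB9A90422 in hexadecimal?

OR each hex digit independently (no carries):
  C|B=F, D|9=D, F|A=F, 0|9=9, 0|0=0, F|4=F, 7|2=7, 5|2=7

0xFDF90F77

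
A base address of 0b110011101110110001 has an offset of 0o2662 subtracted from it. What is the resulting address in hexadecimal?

0x335FF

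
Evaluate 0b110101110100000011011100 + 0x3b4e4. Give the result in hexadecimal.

0xdaf5c0

0b110101110100000011011100 = 0xd740dc in hexadecimal.
Add column by column in base 16, right to left:
  c+4 = 0 carry 1
  d+e+1 = c carry 1
  0+4+1 = 5
  4+b = f
  7+3 = a
  d+0 = d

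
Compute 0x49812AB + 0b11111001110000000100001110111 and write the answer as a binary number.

0x49812AB = 0b100100110000001001010101011 in binary.
Add column by column in base 2, right to left:
  1+1 = 0 carry 1
  1+1+1 = 1 carry 1
  0+1+1 = 0 carry 1
  1+0+1 = 0 carry 1
  0+1+1 = 0 carry 1
  1+1+1 = 1 carry 1
  0+1+1 = 0 carry 1
  1+0+1 = 0 carry 1
  0+0+1 = 1
  1+0 = 1
  0+0 = 0
  0+1 = 1
  1+0 = 1
  0+0 = 0
  0+0 = 0
  0+0 = 0
  0+0 = 0
  0+0 = 0
  0+0 = 0
  1+1 = 0 carry 1
  1+1+1 = 1 carry 1
  0+1+1 = 0 carry 1
  0+0+1 = 1
  1+0 = 1
  0+1 = 1
  0+1 = 1
  1+1 = 0 carry 1
  0+1+1 = 0 carry 1
  0+1+1 = 0 carry 1
  final carry 1

0b100011110100000001101100100010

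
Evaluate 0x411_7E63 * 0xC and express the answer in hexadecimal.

0x30D1ECA4

Multiply each base-16 digit by 12, carrying:
  3×12 = 36 → write 4 carry 2
  6×12+2 = 74 → write A carry 4
  E×12+4 = 172 → write C carry 10
  7×12+10 = 94 → write E carry 5
  1×12+5 = 17 → write 1 carry 1
  1×12+1 = 13 → write D
  4×12 = 48 → write 0 carry 3
  remaining carry: 3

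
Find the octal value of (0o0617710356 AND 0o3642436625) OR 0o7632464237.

0o7632474237

0o0617710356 AND 0o3642436625 = 0o0602410204.
Then OR with 0o7632464237.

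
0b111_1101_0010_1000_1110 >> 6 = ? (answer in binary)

0b1111101001010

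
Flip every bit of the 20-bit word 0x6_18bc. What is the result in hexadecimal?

0x9e743

Each hex digit d becomes f−d:
  6→9, 1→e, 8→7, b→4, c→3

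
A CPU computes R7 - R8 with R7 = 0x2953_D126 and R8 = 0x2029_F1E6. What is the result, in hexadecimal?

0x929DF40

Subtract column by column in base 16:
  6-6 → 0
  2-E → 4 (borrow)
  1-1-1 → F (borrow)
  D-F-1 → D (borrow)
  3-9-1 → 9 (borrow)
  5-2-1 → 2
  9-0 → 9
  2-2 → 0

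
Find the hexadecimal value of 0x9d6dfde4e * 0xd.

0x7fe95e49f6

Multiply each base-16 digit by 13, carrying:
  e×13 = 182 → write 6 carry 11
  4×13+11 = 63 → write f carry 3
  e×13+3 = 185 → write 9 carry 11
  d×13+11 = 180 → write 4 carry 11
  f×13+11 = 206 → write e carry 12
  d×13+12 = 181 → write 5 carry 11
  6×13+11 = 89 → write 9 carry 5
  d×13+5 = 174 → write e carry 10
  9×13+10 = 127 → write f carry 7
  remaining carry: 7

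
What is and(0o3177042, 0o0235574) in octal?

0o0035040

AND each oct digit independently (no carries):
  3&0=0, 1&2=0, 7&3=3, 7&5=5, 0&5=0, 4&7=4, 2&4=0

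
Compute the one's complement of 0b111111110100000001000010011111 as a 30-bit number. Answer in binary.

0b000000001011111110111101100000

Invert each bit: 111111110100000001000010011111 → 000000001011111110111101100000.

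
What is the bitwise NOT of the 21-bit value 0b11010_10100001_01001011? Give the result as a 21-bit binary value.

0b001010101111010110100

Invert each bit: 110101010000101001011 → 001010101111010110100.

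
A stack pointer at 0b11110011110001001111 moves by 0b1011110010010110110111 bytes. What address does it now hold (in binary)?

Add column by column in base 2, right to left:
  1+1 = 0 carry 1
  1+1+1 = 1 carry 1
  1+1+1 = 1 carry 1
  1+0+1 = 0 carry 1
  0+1+1 = 0 carry 1
  0+1+1 = 0 carry 1
  1+0+1 = 0 carry 1
  0+1+1 = 0 carry 1
  0+1+1 = 0 carry 1
  0+0+1 = 1
  1+1 = 0 carry 1
  1+0+1 = 0 carry 1
  1+0+1 = 0 carry 1
  1+1+1 = 1 carry 1
  0+0+1 = 1
  0+0 = 0
  1+1 = 0 carry 1
  1+1+1 = 1 carry 1
  1+1+1 = 1 carry 1
  1+1+1 = 1 carry 1
  0+0+1 = 1
  0+1 = 1

0b1111100110001000000110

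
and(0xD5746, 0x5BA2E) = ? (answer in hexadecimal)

AND each hex digit independently (no carries):
  D&5=5, 5&B=1, 7&A=2, 4&2=0, 6&E=6

0x51206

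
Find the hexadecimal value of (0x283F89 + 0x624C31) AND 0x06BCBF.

0x288BA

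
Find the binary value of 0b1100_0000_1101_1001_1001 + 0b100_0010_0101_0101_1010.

0b100000011001011110011

Add column by column in base 2, right to left:
  1+0 = 1
  0+1 = 1
  0+0 = 0
  1+1 = 0 carry 1
  1+1+1 = 1 carry 1
  0+0+1 = 1
  0+1 = 1
  1+0 = 1
  1+1 = 0 carry 1
  0+0+1 = 1
  1+1 = 0 carry 1
  1+0+1 = 0 carry 1
  0+0+1 = 1
  0+1 = 1
  0+0 = 0
  0+0 = 0
  0+0 = 0
  0+0 = 0
  1+1 = 0 carry 1
  1+0+1 = 0 carry 1
  final carry 1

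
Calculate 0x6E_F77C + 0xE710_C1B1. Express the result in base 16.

0xE77FB92D

Add column by column in base 16, right to left:
  C+1 = D
  7+B = 2 carry 1
  7+1+1 = 9
  F+C = B carry 1
  E+0+1 = F
  6+1 = 7
  0+7 = 7
  0+E = E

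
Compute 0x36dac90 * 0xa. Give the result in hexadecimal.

0x2248bda0

Multiply each base-16 digit by 10, carrying:
  0×10 = 0 → write 0
  9×10 = 90 → write a carry 5
  c×10+5 = 125 → write d carry 7
  a×10+7 = 107 → write b carry 6
  d×10+6 = 136 → write 8 carry 8
  6×10+8 = 68 → write 4 carry 4
  3×10+4 = 34 → write 2 carry 2
  remaining carry: 2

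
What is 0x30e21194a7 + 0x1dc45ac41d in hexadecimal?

0x4ea66c58c4

Add column by column in base 16, right to left:
  7+d = 4 carry 1
  a+1+1 = c
  4+4 = 8
  9+c = 5 carry 1
  1+a+1 = c
  1+5 = 6
  2+4 = 6
  e+c = a carry 1
  0+d+1 = e
  3+1 = 4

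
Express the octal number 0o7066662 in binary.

Each octal digit is 3 bits: 7=111 0=000 6=110 6=110 6=110 6=110 2=010.

0b111000110110110110010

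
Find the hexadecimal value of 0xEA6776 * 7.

0x668D43A

Multiply each base-16 digit by 7, carrying:
  6×7 = 42 → write A carry 2
  7×7+2 = 51 → write 3 carry 3
  7×7+3 = 52 → write 4 carry 3
  6×7+3 = 45 → write D carry 2
  A×7+2 = 72 → write 8 carry 4
  E×7+4 = 102 → write 6 carry 6
  remaining carry: 6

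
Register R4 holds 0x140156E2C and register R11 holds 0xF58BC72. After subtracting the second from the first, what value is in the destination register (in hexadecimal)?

Subtract column by column in base 16:
  C-2 → A
  2-7 → B (borrow)
  E-C-1 → 1
  6-B → B (borrow)
  5-8-1 → C (borrow)
  1-5-1 → B (borrow)
  0-F-1 → 0 (borrow)
  4-0-1 → 3
  1-0 → 1

0x130BCB1BA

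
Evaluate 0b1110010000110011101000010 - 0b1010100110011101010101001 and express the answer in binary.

0b11101010010110010011001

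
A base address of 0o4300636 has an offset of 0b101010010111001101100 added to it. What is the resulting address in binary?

0b1001101011000000001010

0o4300636 = 0b100011000000110011110 in binary.
Add column by column in base 2, right to left:
  0+0 = 0
  1+0 = 1
  1+1 = 0 carry 1
  1+1+1 = 1 carry 1
  1+0+1 = 0 carry 1
  0+1+1 = 0 carry 1
  0+1+1 = 0 carry 1
  1+0+1 = 0 carry 1
  1+0+1 = 0 carry 1
  0+1+1 = 0 carry 1
  0+1+1 = 0 carry 1
  0+1+1 = 0 carry 1
  0+0+1 = 1
  0+1 = 1
  0+0 = 0
  1+0 = 1
  1+1 = 0 carry 1
  0+0+1 = 1
  0+1 = 1
  0+0 = 0
  1+1 = 0 carry 1
  final carry 1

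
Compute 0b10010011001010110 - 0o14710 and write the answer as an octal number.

0o206216

0b10010011001010110 = 0o223126 in octal.
Subtract column by column in base 8:
  6-0 → 6
  2-1 → 1
  1-7 → 2 (borrow)
  3-4-1 → 6 (borrow)
  2-1-1 → 0
  2-0 → 2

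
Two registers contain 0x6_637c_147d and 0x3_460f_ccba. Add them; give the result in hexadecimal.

Add column by column in base 16, right to left:
  d+a = 7 carry 1
  7+b+1 = 3 carry 1
  4+c+1 = 1 carry 1
  1+c+1 = e
  c+f = b carry 1
  7+0+1 = 8
  3+6 = 9
  6+4 = a
  6+3 = 9

0x9a98be137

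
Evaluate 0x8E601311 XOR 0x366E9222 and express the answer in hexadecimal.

XOR each hex digit independently (no carries):
  8^3=B, E^6=8, 6^6=0, 0^E=E, 1^9=8, 3^2=1, 1^2=3, 1^2=3

0xB80E8133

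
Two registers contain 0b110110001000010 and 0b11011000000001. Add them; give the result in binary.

Add column by column in base 2, right to left:
  0+1 = 1
  1+0 = 1
  0+0 = 0
  0+0 = 0
  0+0 = 0
  0+0 = 0
  1+0 = 1
  0+0 = 0
  0+0 = 0
  0+1 = 1
  1+1 = 0 carry 1
  1+0+1 = 0 carry 1
  0+1+1 = 0 carry 1
  1+1+1 = 1 carry 1
  1+0+1 = 0 carry 1
  final carry 1

0b1010001001000011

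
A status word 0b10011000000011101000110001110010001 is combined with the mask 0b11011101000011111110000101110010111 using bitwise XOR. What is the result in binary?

XOR bit by bit (1 where the bits differ):
  10011000000011101000110001110010001
^ 11011101000011111110000101110010111
= 01000101000000010110110100000000110

0b01000101000000010110110100000000110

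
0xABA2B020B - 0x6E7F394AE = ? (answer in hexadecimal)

0x3D2376D5D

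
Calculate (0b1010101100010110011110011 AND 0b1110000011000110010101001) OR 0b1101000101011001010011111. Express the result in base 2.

0b1111000101011111010111111

0b1010101100010110011110011 AND 0b1110000011000110010101001 = 0b1010000000000110010100001.
Then OR with 0b1101000101011001010011111.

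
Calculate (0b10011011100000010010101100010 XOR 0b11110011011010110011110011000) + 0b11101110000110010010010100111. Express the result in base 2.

0b101010111000000110011110100001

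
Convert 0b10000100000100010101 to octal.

Group the bits in threes: 010 000 100 000 100 010 101 → 2040425.

0o2040425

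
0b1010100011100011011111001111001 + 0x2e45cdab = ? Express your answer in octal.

0o20255706044

0b1010100011100011011111001111001 = 0o12434337171 in octal.
0x2e45cdab = 0o5621346653 in octal.
Add column by column in base 8, right to left:
  1+3 = 4
  7+5 = 4 carry 1
  1+6+1 = 0 carry 1
  7+6+1 = 6 carry 1
  3+4+1 = 0 carry 1
  3+3+1 = 7
  4+1 = 5
  3+2 = 5
  4+6 = 2 carry 1
  2+5+1 = 0 carry 1
  1+0+1 = 2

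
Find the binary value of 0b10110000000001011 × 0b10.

0b101100000000010110

Multiply each base-2 digit by 2, carrying:
  1×2 = 2 → write 0 carry 1
  1×2+1 = 3 → write 1 carry 1
  0×2+1 = 1 → write 1
  1×2 = 2 → write 0 carry 1
  0×2+1 = 1 → write 1
  0×2 = 0 → write 0
  0×2 = 0 → write 0
  0×2 = 0 → write 0
  0×2 = 0 → write 0
  0×2 = 0 → write 0
  0×2 = 0 → write 0
  0×2 = 0 → write 0
  0×2 = 0 → write 0
  1×2 = 2 → write 0 carry 1
  1×2+1 = 3 → write 1 carry 1
  0×2+1 = 1 → write 1
  1×2 = 2 → write 0 carry 1
  remaining carry: 1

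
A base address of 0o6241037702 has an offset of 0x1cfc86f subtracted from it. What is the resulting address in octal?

0o6055073523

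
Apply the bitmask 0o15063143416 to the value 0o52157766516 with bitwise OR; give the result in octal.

OR each oct digit independently (no carries):
  5|1=5, 2|5=7, 1|0=1, 5|6=7, 7|3=7, 7|1=7, 6|4=6, 6|3=7, 5|4=5, 1|1=1, 6|6=6

0o57177767516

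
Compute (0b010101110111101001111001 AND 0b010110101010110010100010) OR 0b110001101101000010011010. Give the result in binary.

0b110101101111100010111010

0b010101110111101001111001 AND 0b010110101010110010100010 = 0b010100100010100000100000.
Then OR with 0b110001101101000010011010.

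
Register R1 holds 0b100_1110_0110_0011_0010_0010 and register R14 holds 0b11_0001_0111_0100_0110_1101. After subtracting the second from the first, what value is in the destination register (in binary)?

0b111001110111010110101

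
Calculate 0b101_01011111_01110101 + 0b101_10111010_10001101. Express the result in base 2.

Add column by column in base 2, right to left:
  1+1 = 0 carry 1
  0+0+1 = 1
  1+1 = 0 carry 1
  0+1+1 = 0 carry 1
  1+0+1 = 0 carry 1
  1+0+1 = 0 carry 1
  1+0+1 = 0 carry 1
  0+1+1 = 0 carry 1
  1+0+1 = 0 carry 1
  1+1+1 = 1 carry 1
  1+0+1 = 0 carry 1
  1+1+1 = 1 carry 1
  1+1+1 = 1 carry 1
  0+1+1 = 0 carry 1
  1+0+1 = 0 carry 1
  0+1+1 = 0 carry 1
  1+1+1 = 1 carry 1
  0+0+1 = 1
  1+1 = 0 carry 1
  final carry 1

0b10110001101000000010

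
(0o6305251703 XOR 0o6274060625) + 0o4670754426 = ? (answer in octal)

0o5062205554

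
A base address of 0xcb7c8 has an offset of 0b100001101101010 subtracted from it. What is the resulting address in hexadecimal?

0xc745e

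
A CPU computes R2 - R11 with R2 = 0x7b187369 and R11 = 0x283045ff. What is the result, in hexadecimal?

0x52e82d6a

Subtract column by column in base 16:
  9-f → a (borrow)
  6-f-1 → 6 (borrow)
  3-5-1 → d (borrow)
  7-4-1 → 2
  8-0 → 8
  1-3 → e (borrow)
  b-8-1 → 2
  7-2 → 5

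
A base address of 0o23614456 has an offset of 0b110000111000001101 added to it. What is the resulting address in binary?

0b10100100010011100111011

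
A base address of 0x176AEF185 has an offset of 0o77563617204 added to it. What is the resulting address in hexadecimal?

0x3747E1009

0o77563617204 = 0x1FDCF1E84 in hexadecimal.
Add column by column in base 16, right to left:
  5+4 = 9
  8+8 = 0 carry 1
  1+E+1 = 0 carry 1
  F+1+1 = 1 carry 1
  E+F+1 = E carry 1
  A+C+1 = 7 carry 1
  6+D+1 = 4 carry 1
  7+F+1 = 7 carry 1
  1+1+1 = 3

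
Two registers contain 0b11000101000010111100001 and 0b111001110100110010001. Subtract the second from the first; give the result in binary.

0b10001011001110001010000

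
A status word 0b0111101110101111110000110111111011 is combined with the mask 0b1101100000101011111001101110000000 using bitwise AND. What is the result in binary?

AND bit by bit (1 only where both bits are 1):
  0111101110101111110000110111111011
& 1101100000101011111001101110000000
= 0101100000101011110000100110000000

0b0101100000101011110000100110000000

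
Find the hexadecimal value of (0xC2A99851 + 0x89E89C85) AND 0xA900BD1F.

Add column by column in base 16, right to left:
  1+5 = 6
  5+8 = D
  8+C = 4 carry 1
  9+9+1 = 3 carry 1
  9+8+1 = 2 carry 1
  A+E+1 = 9 carry 1
  2+9+1 = C
  C+8 = 4 carry 1
  final carry 1
Sum = 0x14C9234D6; now AND with 0xA900BD1F:
  1&0=0, 4&A=0, C&9=8, 9&0=0, 2&0=0, 3&B=3, 4&D=4, D&1=1, 6&F=6

0x8003416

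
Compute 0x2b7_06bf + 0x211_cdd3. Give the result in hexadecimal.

0x4c8d492

Add column by column in base 16, right to left:
  f+3 = 2 carry 1
  b+d+1 = 9 carry 1
  6+d+1 = 4 carry 1
  0+c+1 = d
  7+1 = 8
  b+1 = c
  2+2 = 4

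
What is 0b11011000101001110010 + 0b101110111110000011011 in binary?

0b1001010000011010001101

Add column by column in base 2, right to left:
  0+1 = 1
  1+1 = 0 carry 1
  0+0+1 = 1
  0+1 = 1
  1+1 = 0 carry 1
  1+0+1 = 0 carry 1
  1+0+1 = 0 carry 1
  0+0+1 = 1
  0+0 = 0
  1+0 = 1
  0+1 = 1
  1+1 = 0 carry 1
  0+1+1 = 0 carry 1
  0+1+1 = 0 carry 1
  0+1+1 = 0 carry 1
  1+0+1 = 0 carry 1
  1+1+1 = 1 carry 1
  0+1+1 = 0 carry 1
  1+1+1 = 1 carry 1
  1+0+1 = 0 carry 1
  0+1+1 = 0 carry 1
  final carry 1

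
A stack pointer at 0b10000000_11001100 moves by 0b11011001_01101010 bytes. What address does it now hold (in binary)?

Add column by column in base 2, right to left:
  0+0 = 0
  0+1 = 1
  1+0 = 1
  1+1 = 0 carry 1
  0+0+1 = 1
  0+1 = 1
  1+1 = 0 carry 1
  1+0+1 = 0 carry 1
  0+1+1 = 0 carry 1
  0+0+1 = 1
  0+0 = 0
  0+1 = 1
  0+1 = 1
  0+0 = 0
  0+1 = 1
  1+1 = 0 carry 1
  final carry 1

0b10101101000110110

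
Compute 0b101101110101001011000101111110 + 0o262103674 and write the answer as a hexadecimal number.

0b101101110101001011000101111110 = 0x2DD4B17E in hexadecimal.
0o262103674 = 0x2C887BC in hexadecimal.
Add column by column in base 16, right to left:
  E+C = A carry 1
  7+B+1 = 3 carry 1
  1+7+1 = 9
  B+8 = 3 carry 1
  4+8+1 = D
  D+C = 9 carry 1
  D+2+1 = 0 carry 1
  2+0+1 = 3

0x309D393A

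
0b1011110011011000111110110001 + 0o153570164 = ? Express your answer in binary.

0b1101011111001000000000100101

0o153570164 = 0b1101011101111000001110100 in binary.
Add column by column in base 2, right to left:
  1+0 = 1
  0+0 = 0
  0+1 = 1
  0+0 = 0
  1+1 = 0 carry 1
  1+1+1 = 1 carry 1
  0+1+1 = 0 carry 1
  1+0+1 = 0 carry 1
  1+0+1 = 0 carry 1
  1+0+1 = 0 carry 1
  1+0+1 = 0 carry 1
  1+0+1 = 0 carry 1
  0+1+1 = 0 carry 1
  0+1+1 = 0 carry 1
  0+1+1 = 0 carry 1
  1+1+1 = 1 carry 1
  1+0+1 = 0 carry 1
  0+1+1 = 0 carry 1
  1+1+1 = 1 carry 1
  1+1+1 = 1 carry 1
  0+0+1 = 1
  0+1 = 1
  1+0 = 1
  1+1 = 0 carry 1
  1+1+1 = 1 carry 1
  1+0+1 = 0 carry 1
  0+0+1 = 1
  1+0 = 1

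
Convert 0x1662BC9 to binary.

0b1011001100010101111001001

Expand each hex digit to 4 bits: 1=0001 6=0110 6=0110 2=0010 B=1011 C=1100 9=1001.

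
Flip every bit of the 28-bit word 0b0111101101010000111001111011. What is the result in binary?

0b1000010010101111000110000100

Invert each bit: 0111101101010000111001111011 → 1000010010101111000110000100.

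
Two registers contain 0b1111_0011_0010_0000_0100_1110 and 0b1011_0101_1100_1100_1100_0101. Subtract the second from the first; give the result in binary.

0b1111010101001110001001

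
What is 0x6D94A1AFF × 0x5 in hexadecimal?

Multiply each base-16 digit by 5, carrying:
  F×5 = 75 → write B carry 4
  F×5+4 = 79 → write F carry 4
  A×5+4 = 54 → write 6 carry 3
  1×5+3 = 8 → write 8
  A×5 = 50 → write 2 carry 3
  4×5+3 = 23 → write 7 carry 1
  9×5+1 = 46 → write E carry 2
  D×5+2 = 67 → write 3 carry 4
  6×5+4 = 34 → write 2 carry 2
  remaining carry: 2

0x223E7286FB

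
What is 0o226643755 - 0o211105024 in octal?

0o15536731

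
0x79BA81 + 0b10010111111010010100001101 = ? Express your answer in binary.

0b10110110010101111110001110

0x79BA81 = 0b11110011011101010000001 in binary.
Add column by column in base 2, right to left:
  1+1 = 0 carry 1
  0+0+1 = 1
  0+1 = 1
  0+1 = 1
  0+0 = 0
  0+0 = 0
  0+0 = 0
  1+0 = 1
  0+1 = 1
  1+0 = 1
  0+1 = 1
  1+0 = 1
  1+0 = 1
  1+1 = 0 carry 1
  0+0+1 = 1
  1+1 = 0 carry 1
  1+1+1 = 1 carry 1
  0+1+1 = 0 carry 1
  0+1+1 = 0 carry 1
  1+1+1 = 1 carry 1
  1+1+1 = 1 carry 1
  1+0+1 = 0 carry 1
  1+1+1 = 1 carry 1
  0+0+1 = 1
  0+0 = 0
  0+1 = 1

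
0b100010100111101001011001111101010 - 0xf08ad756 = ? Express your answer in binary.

0b100100011010011101110010010100

0xf08ad756 = 0b11110000100010101101011101010110 in binary.
Subtract column by column in base 2:
  0-0 → 0
  1-1 → 0
  0-1 → 1 (borrow)
  1-0-1 → 0
  0-1 → 1 (borrow)
  1-0-1 → 0
  1-1 → 0
  1-0 → 1
  1-1 → 0
  1-1 → 0
  0-1 → 1 (borrow)
  0-0-1 → 1 (borrow)
  1-1-1 → 1 (borrow)
  1-0-1 → 0
  0-1 → 1 (borrow)
  1-1-1 → 1 (borrow)
  0-0-1 → 1 (borrow)
  0-1-1 → 0 (borrow)
  1-0-1 → 0
  0-1 → 1 (borrow)
  1-0-1 → 0
  1-0 → 1
  1-0 → 1
  1-1 → 0
  0-0 → 0
  0-0 → 0
  1-0 → 1
  0-0 → 0
  1-1 → 0
  0-1 → 1 (borrow)
  0-1-1 → 0 (borrow)
  0-1-1 → 0 (borrow)
  1-0-1 → 0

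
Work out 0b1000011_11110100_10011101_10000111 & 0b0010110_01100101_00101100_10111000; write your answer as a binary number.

0b0000010011001000000110010000000

AND bit by bit (1 only where both bits are 1):
  1000011111101001001110110000111
& 0010110011001010010110010111000
= 0000010011001000000110010000000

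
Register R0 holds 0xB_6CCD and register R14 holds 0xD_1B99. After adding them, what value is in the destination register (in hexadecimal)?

0x188866

Add column by column in base 16, right to left:
  D+9 = 6 carry 1
  C+9+1 = 6 carry 1
  C+B+1 = 8 carry 1
  6+1+1 = 8
  B+D = 8 carry 1
  final carry 1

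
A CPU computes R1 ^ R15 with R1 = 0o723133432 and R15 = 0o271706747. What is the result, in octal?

0o552635375

XOR each oct digit independently (no carries):
  7^2=5, 2^7=5, 3^1=2, 1^7=6, 3^0=3, 3^6=5, 4^7=3, 3^4=7, 2^7=5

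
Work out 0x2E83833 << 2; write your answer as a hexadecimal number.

0xBA0E0CC

2 bits is not a whole number of base-16 digits; in binary: 10111010000011100000110011 << 2 = 1011101000001110000011001100.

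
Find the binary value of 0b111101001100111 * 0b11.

Multiply each base-2 digit by 3, carrying:
  1×3 = 3 → write 1 carry 1
  1×3+1 = 4 → write 0 carry 2
  1×3+2 = 5 → write 1 carry 2
  0×3+2 = 2 → write 0 carry 1
  0×3+1 = 1 → write 1
  1×3 = 3 → write 1 carry 1
  1×3+1 = 4 → write 0 carry 2
  0×3+2 = 2 → write 0 carry 1
  0×3+1 = 1 → write 1
  1×3 = 3 → write 1 carry 1
  0×3+1 = 1 → write 1
  1×3 = 3 → write 1 carry 1
  1×3+1 = 4 → write 0 carry 2
  1×3+2 = 5 → write 1 carry 2
  1×3+2 = 5 → write 1 carry 2
  remaining carry: 10

0b10110111100110101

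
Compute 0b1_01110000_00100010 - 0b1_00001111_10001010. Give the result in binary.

Subtract column by column in base 2:
  0-0 → 0
  1-1 → 0
  0-0 → 0
  0-1 → 1 (borrow)
  0-0-1 → 1 (borrow)
  1-0-1 → 0
  0-0 → 0
  0-1 → 1 (borrow)
  0-1-1 → 0 (borrow)
  0-1-1 → 0 (borrow)
  0-1-1 → 0 (borrow)
  0-1-1 → 0 (borrow)
  1-0-1 → 0
  1-0 → 1
  1-0 → 1
  0-0 → 0
  1-1 → 0

0b110000010011000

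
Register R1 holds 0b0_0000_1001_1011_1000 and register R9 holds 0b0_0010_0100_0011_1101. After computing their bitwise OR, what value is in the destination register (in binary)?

OR bit by bit (1 where either bit is 1):
  00000100110111000
| 00010010000111101
= 00010110110111101

0b00010110110111101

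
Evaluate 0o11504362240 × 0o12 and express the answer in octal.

0o140254567100

Multiply each base-8 digit by 10, carrying:
  0×10 = 0 → write 0
  4×10 = 40 → write 0 carry 5
  2×10+5 = 25 → write 1 carry 3
  2×10+3 = 23 → write 7 carry 2
  6×10+2 = 62 → write 6 carry 7
  3×10+7 = 37 → write 5 carry 4
  4×10+4 = 44 → write 4 carry 5
  0×10+5 = 5 → write 5
  5×10 = 50 → write 2 carry 6
  1×10+6 = 16 → write 0 carry 2
  1×10+2 = 12 → write 4 carry 1
  remaining carry: 1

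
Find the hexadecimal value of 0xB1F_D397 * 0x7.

0x4DDEC921

Multiply each base-16 digit by 7, carrying:
  7×7 = 49 → write 1 carry 3
  9×7+3 = 66 → write 2 carry 4
  3×7+4 = 25 → write 9 carry 1
  D×7+1 = 92 → write C carry 5
  F×7+5 = 110 → write E carry 6
  1×7+6 = 13 → write D
  B×7 = 77 → write D carry 4
  remaining carry: 4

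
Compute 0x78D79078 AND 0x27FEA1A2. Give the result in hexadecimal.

0x20D68020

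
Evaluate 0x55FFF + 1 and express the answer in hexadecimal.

0x56000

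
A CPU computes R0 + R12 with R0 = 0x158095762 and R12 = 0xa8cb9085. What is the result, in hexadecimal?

0x200d4e7e7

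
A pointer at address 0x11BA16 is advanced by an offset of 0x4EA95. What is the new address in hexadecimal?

0x16A4AB

Add column by column in base 16, right to left:
  6+5 = B
  1+9 = A
  A+A = 4 carry 1
  B+E+1 = A carry 1
  1+4+1 = 6
  1+0 = 1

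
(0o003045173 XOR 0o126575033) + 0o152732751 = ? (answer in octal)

First 0o003045173 XOR 0o126575033 = 0o125530140.
Add column by column in base 8, right to left:
  0+1 = 1
  4+5 = 1 carry 1
  1+7+1 = 1 carry 1
  0+2+1 = 3
  3+3 = 6
  5+7 = 4 carry 1
  5+2+1 = 0 carry 1
  2+5+1 = 0 carry 1
  1+1+1 = 3

0o300463111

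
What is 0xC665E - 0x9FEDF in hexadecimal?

0x2677F

Subtract column by column in base 16:
  E-F → F (borrow)
  5-D-1 → 7 (borrow)
  6-E-1 → 7 (borrow)
  6-F-1 → 6 (borrow)
  C-9-1 → 2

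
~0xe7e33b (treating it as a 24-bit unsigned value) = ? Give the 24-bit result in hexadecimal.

Each hex digit d becomes f−d:
  e→1, 7→8, e→1, 3→c, 3→c, b→4

0x181cc4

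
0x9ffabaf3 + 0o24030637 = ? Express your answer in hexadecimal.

0xa04aec92

0o24030637 = 0x50319f in hexadecimal.
Add column by column in base 16, right to left:
  3+f = 2 carry 1
  f+9+1 = 9 carry 1
  a+1+1 = c
  b+3 = e
  a+0 = a
  f+5 = 4 carry 1
  f+0+1 = 0 carry 1
  9+0+1 = a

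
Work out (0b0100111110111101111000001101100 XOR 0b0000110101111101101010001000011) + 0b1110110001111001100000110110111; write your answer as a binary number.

0b10010111100111001110010111100110

First 0b0100111110111101111000001101100 XOR 0b0000110101111101101010001000011 = 0b0100001011000000010010000101111.
Add column by column in base 2, right to left:
  1+1 = 0 carry 1
  1+1+1 = 1 carry 1
  1+1+1 = 1 carry 1
  1+0+1 = 0 carry 1
  0+1+1 = 0 carry 1
  1+1+1 = 1 carry 1
  0+0+1 = 1
  0+1 = 1
  0+1 = 1
  0+0 = 0
  1+0 = 1
  0+0 = 0
  0+0 = 0
  1+0 = 1
  0+1 = 1
  0+1 = 1
  0+0 = 0
  0+0 = 0
  0+1 = 1
  0+1 = 1
  0+1 = 1
  1+1 = 0 carry 1
  1+0+1 = 0 carry 1
  0+0+1 = 1
  1+0 = 1
  0+1 = 1
  0+1 = 1
  0+0 = 0
  0+1 = 1
  1+1 = 0 carry 1
  0+1+1 = 0 carry 1
  final carry 1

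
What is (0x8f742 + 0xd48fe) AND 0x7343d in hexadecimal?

Add column by column in base 16, right to left:
  2+e = 0 carry 1
  4+f+1 = 4 carry 1
  7+8+1 = 0 carry 1
  f+4+1 = 4 carry 1
  8+d+1 = 6 carry 1
  final carry 1
Sum = 0x164040; now AND with 0x7343d:
  1&0=0, 6&7=6, 4&3=0, 0&4=0, 4&3=0, 0&d=0

0x60000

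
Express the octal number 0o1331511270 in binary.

0b1011011001101001001010111000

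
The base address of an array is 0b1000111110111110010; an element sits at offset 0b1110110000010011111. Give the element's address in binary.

0b10111101111010010001

Add column by column in base 2, right to left:
  0+1 = 1
  1+1 = 0 carry 1
  0+1+1 = 0 carry 1
  0+1+1 = 0 carry 1
  1+1+1 = 1 carry 1
  1+0+1 = 0 carry 1
  1+0+1 = 0 carry 1
  1+1+1 = 1 carry 1
  1+0+1 = 0 carry 1
  0+0+1 = 1
  1+0 = 1
  1+0 = 1
  1+0 = 1
  1+1 = 0 carry 1
  1+1+1 = 1 carry 1
  0+0+1 = 1
  0+1 = 1
  0+1 = 1
  1+1 = 0 carry 1
  final carry 1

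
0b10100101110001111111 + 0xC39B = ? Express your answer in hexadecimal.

0b10100101110001111111 = 0xA5C7F in hexadecimal.
Add column by column in base 16, right to left:
  F+B = A carry 1
  7+9+1 = 1 carry 1
  C+3+1 = 0 carry 1
  5+C+1 = 2 carry 1
  A+0+1 = B

0xB201A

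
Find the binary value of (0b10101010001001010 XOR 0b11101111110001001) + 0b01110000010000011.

First 0b10101010001001010 XOR 0b11101111110001001 = 0b01000101111000011.
Add column by column in base 2, right to left:
  1+1 = 0 carry 1
  1+1+1 = 1 carry 1
  0+0+1 = 1
  0+0 = 0
  0+0 = 0
  0+0 = 0
  1+0 = 1
  1+1 = 0 carry 1
  1+0+1 = 0 carry 1
  1+0+1 = 0 carry 1
  0+0+1 = 1
  1+0 = 1
  0+0 = 0
  0+1 = 1
  0+1 = 1
  1+1 = 0 carry 1
  final carry 1

0b10110110001000110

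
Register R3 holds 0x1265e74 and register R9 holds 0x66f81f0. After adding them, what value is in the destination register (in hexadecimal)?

Add column by column in base 16, right to left:
  4+0 = 4
  7+f = 6 carry 1
  e+1+1 = 0 carry 1
  5+8+1 = e
  6+f = 5 carry 1
  2+6+1 = 9
  1+6 = 7

0x795e064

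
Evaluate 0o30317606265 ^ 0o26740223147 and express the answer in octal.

0o16457425322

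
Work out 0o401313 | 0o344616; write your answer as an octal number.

OR each oct digit independently (no carries):
  4|3=7, 0|4=4, 1|4=5, 3|6=7, 1|1=1, 3|6=7

0o745717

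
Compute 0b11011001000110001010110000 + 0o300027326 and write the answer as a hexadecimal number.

0x6649186

0b11011001000110001010110000 = 0x36462B0 in hexadecimal.
0o300027326 = 0x3002ED6 in hexadecimal.
Add column by column in base 16, right to left:
  0+6 = 6
  B+D = 8 carry 1
  2+E+1 = 1 carry 1
  6+2+1 = 9
  4+0 = 4
  6+0 = 6
  3+3 = 6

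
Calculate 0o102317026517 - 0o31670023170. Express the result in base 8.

0o50427003327

Subtract column by column in base 8:
  7-0 → 7
  1-7 → 2 (borrow)
  5-1-1 → 3
  6-3 → 3
  2-2 → 0
  0-0 → 0
  7-0 → 7
  1-7 → 2 (borrow)
  3-6-1 → 4 (borrow)
  2-1-1 → 0
  0-3 → 5 (borrow)
  1-0-1 → 0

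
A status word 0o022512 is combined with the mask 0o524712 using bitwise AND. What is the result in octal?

AND each oct digit independently (no carries):
  0&5=0, 2&2=2, 2&4=0, 5&7=5, 1&1=1, 2&2=2

0o020512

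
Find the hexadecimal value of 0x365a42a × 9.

Multiply each base-16 digit by 9, carrying:
  a×9 = 90 → write a carry 5
  2×9+5 = 23 → write 7 carry 1
  4×9+1 = 37 → write 5 carry 2
  a×9+2 = 92 → write c carry 5
  5×9+5 = 50 → write 2 carry 3
  6×9+3 = 57 → write 9 carry 3
  3×9+3 = 30 → write e carry 1
  remaining carry: 1

0x1e92c57a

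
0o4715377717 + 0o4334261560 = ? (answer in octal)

0o11251661477

Add column by column in base 8, right to left:
  7+0 = 7
  1+6 = 7
  7+5 = 4 carry 1
  7+1+1 = 1 carry 1
  7+6+1 = 6 carry 1
  3+2+1 = 6
  5+4 = 1 carry 1
  1+3+1 = 5
  7+3 = 2 carry 1
  4+4+1 = 1 carry 1
  final carry 1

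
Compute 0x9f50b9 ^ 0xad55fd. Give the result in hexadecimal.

0x320544

XOR each hex digit independently (no carries):
  9^a=3, f^d=2, 5^5=0, 0^5=5, b^f=4, 9^d=4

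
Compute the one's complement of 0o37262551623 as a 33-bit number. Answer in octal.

0o40515226154

Each oct digit d becomes 7−d:
  3→4, 7→0, 2→5, 6→1, 2→5, 5→2, 5→2, 1→6, 6→1, 2→5, 3→4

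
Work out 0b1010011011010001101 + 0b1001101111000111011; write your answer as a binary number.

0b10100001010011001000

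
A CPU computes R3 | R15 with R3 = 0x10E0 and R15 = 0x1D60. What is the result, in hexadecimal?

OR each hex digit independently (no carries):
  1|1=1, 0|D=D, E|6=E, 0|0=0

0x1DE0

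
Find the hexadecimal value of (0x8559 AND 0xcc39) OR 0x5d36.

0xdd3f

0x8559 AND 0xcc39 = 0x8419.
Then OR with 0x5d36.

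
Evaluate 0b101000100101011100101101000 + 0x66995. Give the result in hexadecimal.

0x51922FD

0b101000100101011100101101000 = 0x512B968 in hexadecimal.
Add column by column in base 16, right to left:
  8+5 = D
  6+9 = F
  9+9 = 2 carry 1
  B+6+1 = 2 carry 1
  2+6+1 = 9
  1+0 = 1
  5+0 = 5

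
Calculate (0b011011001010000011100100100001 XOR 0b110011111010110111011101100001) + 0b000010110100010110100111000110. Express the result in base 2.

0b101011100101001011100000000110

First 0b011011001010000011100100100001 XOR 0b110011111010110111011101100001 = 0b101000110000110100111001000000.
Add column by column in base 2, right to left:
  0+0 = 0
  0+1 = 1
  0+1 = 1
  0+0 = 0
  0+0 = 0
  0+0 = 0
  1+1 = 0 carry 1
  0+1+1 = 0 carry 1
  0+1+1 = 0 carry 1
  1+0+1 = 0 carry 1
  1+0+1 = 0 carry 1
  1+1+1 = 1 carry 1
  0+0+1 = 1
  0+1 = 1
  1+1 = 0 carry 1
  0+0+1 = 1
  1+1 = 0 carry 1
  1+0+1 = 0 carry 1
  0+0+1 = 1
  0+0 = 0
  0+1 = 1
  0+0 = 0
  1+1 = 0 carry 1
  1+1+1 = 1 carry 1
  0+0+1 = 1
  0+1 = 1
  0+0 = 0
  1+0 = 1
  0+0 = 0
  1+0 = 1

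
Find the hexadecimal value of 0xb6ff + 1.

0xb700

The trailing 2 digits are F (max in base 16), so adding 1 cascades: they roll to 0 and the next digit up increments.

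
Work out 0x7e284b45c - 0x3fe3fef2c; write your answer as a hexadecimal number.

0x3e444c530

Subtract column by column in base 16:
  c-c → 0
  5-2 → 3
  4-f → 5 (borrow)
  b-e-1 → c (borrow)
  4-f-1 → 4 (borrow)
  8-3-1 → 4
  2-e → 4 (borrow)
  e-f-1 → e (borrow)
  7-3-1 → 3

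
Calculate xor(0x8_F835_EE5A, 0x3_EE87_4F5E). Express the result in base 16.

0xB16B2A104

XOR each hex digit independently (no carries):
  8^3=B, F^E=1, 8^E=6, 3^8=B, 5^7=2, E^4=A, E^F=1, 5^5=0, A^E=4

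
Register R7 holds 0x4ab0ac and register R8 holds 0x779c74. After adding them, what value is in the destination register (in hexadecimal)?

0xc24d20

Add column by column in base 16, right to left:
  c+4 = 0 carry 1
  a+7+1 = 2 carry 1
  0+c+1 = d
  b+9 = 4 carry 1
  a+7+1 = 2 carry 1
  4+7+1 = c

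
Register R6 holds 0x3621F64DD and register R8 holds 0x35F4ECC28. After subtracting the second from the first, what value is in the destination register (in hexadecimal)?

Subtract column by column in base 16:
  D-8 → 5
  D-2 → B
  4-C → 8 (borrow)
  6-C-1 → 9 (borrow)
  F-E-1 → 0
  1-4 → D (borrow)
  2-F-1 → 2 (borrow)
  6-5-1 → 0
  3-3 → 0

0x2D098B5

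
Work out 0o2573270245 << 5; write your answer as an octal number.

0o127553412240

5 bits is not a whole number of base-8 digits; in binary: 10101111011010111000010100101 << 5 = 1010111101101011100001010010100000.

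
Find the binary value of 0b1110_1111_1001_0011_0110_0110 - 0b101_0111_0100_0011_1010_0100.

Subtract column by column in base 2:
  0-0 → 0
  1-0 → 1
  1-1 → 0
  0-0 → 0
  0-0 → 0
  1-1 → 0
  1-0 → 1
  0-1 → 1 (borrow)
  1-1-1 → 1 (borrow)
  1-1-1 → 1 (borrow)
  0-0-1 → 1 (borrow)
  0-0-1 → 1 (borrow)
  1-0-1 → 0
  0-0 → 0
  0-1 → 1 (borrow)
  1-0-1 → 0
  1-1 → 0
  1-1 → 0
  1-1 → 0
  1-0 → 1
  0-1 → 1 (borrow)
  1-0-1 → 0
  1-1 → 0
  1-0 → 1

0b100110000100111111000010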